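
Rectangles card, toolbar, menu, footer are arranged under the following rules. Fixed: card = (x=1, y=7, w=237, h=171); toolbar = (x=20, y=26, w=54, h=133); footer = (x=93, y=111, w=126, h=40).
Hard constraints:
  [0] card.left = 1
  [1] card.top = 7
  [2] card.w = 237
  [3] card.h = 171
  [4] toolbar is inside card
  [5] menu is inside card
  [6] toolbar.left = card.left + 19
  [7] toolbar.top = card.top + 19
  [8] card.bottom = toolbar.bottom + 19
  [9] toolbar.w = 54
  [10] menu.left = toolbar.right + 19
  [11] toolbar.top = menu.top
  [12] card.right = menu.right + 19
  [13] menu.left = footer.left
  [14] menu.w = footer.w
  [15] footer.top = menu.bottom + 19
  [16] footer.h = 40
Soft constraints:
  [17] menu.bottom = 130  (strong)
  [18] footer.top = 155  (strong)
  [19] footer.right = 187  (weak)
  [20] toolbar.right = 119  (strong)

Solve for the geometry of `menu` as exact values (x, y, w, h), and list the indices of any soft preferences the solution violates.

menu = (x=93, y=26, w=126, h=66)
violated soft preferences: 17, 18, 19, 20

1. menu.x = 93  [menu.left = toolbar.right + 19]
2. menu.y = 26  [toolbar.top = menu.top]
3. menu.w = 126  [card.right = menu.right + 19]
4. menu.h = 66  [footer.top = menu.bottom + 19]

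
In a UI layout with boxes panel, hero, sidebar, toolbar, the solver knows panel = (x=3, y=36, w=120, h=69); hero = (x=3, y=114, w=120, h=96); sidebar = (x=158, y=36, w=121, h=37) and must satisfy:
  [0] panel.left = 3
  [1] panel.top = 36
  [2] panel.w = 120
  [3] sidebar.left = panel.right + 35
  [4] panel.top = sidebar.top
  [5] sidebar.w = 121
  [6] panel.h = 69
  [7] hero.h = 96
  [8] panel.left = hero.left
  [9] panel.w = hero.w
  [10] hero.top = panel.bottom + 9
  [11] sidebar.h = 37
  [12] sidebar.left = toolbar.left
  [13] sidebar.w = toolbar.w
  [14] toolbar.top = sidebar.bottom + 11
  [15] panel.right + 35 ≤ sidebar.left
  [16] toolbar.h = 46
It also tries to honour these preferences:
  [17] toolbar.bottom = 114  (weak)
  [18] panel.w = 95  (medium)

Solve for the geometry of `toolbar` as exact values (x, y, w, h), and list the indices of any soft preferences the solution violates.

toolbar = (x=158, y=84, w=121, h=46)
violated soft preferences: 17, 18

1. toolbar.x = 158  [sidebar.left = toolbar.left]
2. toolbar.w = 121  [sidebar.w = toolbar.w]
3. toolbar.y = 84  [toolbar.top = sidebar.bottom + 11]
4. toolbar.h = 46  [toolbar.h = 46]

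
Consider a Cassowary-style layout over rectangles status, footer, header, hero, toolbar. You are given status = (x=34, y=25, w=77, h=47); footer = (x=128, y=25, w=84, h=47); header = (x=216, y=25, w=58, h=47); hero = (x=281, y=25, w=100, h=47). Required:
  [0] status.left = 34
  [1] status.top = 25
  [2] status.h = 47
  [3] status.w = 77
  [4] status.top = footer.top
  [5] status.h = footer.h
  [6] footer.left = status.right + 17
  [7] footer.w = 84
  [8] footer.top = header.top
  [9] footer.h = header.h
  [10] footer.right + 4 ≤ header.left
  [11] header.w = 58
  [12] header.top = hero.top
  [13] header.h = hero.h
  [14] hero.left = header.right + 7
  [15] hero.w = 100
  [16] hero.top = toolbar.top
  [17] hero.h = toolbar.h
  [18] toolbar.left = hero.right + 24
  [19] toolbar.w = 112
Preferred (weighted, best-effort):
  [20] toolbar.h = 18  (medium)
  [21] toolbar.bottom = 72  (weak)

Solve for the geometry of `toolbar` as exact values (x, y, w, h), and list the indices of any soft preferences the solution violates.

1. toolbar.y = 25  [hero.top = toolbar.top]
2. toolbar.h = 47  [hero.h = toolbar.h]
3. toolbar.x = 405  [toolbar.left = hero.right + 24]
4. toolbar.w = 112  [toolbar.w = 112]

toolbar = (x=405, y=25, w=112, h=47)
violated soft preferences: 20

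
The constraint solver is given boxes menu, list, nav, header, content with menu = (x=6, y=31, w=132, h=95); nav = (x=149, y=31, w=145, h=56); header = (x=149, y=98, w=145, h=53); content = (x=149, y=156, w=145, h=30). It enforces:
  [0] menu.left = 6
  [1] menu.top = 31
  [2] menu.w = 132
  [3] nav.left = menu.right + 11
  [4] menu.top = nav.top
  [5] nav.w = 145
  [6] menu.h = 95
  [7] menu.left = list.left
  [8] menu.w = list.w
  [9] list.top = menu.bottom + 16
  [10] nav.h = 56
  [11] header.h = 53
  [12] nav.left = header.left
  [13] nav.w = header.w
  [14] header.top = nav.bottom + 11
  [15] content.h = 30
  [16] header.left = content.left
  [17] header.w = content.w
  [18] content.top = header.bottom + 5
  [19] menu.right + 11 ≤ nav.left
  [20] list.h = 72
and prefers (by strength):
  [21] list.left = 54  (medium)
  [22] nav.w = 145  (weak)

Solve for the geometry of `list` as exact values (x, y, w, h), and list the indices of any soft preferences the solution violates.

list = (x=6, y=142, w=132, h=72)
violated soft preferences: 21

1. list.x = 6  [menu.left = list.left]
2. list.w = 132  [menu.w = list.w]
3. list.y = 142  [list.top = menu.bottom + 16]
4. list.h = 72  [list.h = 72]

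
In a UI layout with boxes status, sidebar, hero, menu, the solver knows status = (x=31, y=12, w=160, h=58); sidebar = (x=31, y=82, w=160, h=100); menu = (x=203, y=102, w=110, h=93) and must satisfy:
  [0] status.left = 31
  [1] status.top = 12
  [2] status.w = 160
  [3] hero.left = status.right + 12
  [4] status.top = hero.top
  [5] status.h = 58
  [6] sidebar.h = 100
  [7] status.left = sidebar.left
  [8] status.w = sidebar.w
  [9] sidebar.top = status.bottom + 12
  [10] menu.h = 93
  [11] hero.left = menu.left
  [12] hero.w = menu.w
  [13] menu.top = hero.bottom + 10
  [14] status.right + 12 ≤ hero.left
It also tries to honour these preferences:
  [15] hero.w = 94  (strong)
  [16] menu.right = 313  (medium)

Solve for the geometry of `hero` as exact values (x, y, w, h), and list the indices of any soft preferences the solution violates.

1. hero.x = 203  [hero.left = status.right + 12]
2. hero.y = 12  [status.top = hero.top]
3. hero.w = 110  [hero.w = menu.w]
4. hero.h = 80  [menu.top = hero.bottom + 10]

hero = (x=203, y=12, w=110, h=80)
violated soft preferences: 15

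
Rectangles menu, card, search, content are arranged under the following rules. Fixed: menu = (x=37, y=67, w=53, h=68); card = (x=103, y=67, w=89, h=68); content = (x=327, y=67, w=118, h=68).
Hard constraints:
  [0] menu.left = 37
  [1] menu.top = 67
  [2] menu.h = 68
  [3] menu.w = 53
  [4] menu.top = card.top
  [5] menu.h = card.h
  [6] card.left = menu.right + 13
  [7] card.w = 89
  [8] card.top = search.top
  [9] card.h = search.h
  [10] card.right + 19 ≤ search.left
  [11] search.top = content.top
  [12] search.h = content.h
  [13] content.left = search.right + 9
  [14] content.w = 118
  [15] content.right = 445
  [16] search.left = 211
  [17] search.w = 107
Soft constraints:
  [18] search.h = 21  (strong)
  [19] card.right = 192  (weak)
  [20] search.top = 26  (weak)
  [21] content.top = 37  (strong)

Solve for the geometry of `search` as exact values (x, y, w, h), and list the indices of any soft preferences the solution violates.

1. search.y = 67  [card.top = search.top]
2. search.h = 68  [card.h = search.h]
3. search.x = 211  [search.left = 211]
4. search.w = 107  [search.w = 107]

search = (x=211, y=67, w=107, h=68)
violated soft preferences: 18, 20, 21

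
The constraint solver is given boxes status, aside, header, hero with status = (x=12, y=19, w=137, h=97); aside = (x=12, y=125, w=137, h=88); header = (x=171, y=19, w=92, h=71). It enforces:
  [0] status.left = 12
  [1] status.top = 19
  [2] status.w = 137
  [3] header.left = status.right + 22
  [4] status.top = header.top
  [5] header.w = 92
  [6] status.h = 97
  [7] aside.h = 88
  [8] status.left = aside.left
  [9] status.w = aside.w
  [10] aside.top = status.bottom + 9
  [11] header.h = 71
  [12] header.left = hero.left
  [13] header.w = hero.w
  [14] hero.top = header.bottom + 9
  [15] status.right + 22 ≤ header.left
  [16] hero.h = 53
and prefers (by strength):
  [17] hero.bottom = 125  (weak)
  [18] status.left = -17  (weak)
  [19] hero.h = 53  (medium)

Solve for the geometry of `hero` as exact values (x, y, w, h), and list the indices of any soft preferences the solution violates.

hero = (x=171, y=99, w=92, h=53)
violated soft preferences: 17, 18

1. hero.x = 171  [header.left = hero.left]
2. hero.w = 92  [header.w = hero.w]
3. hero.y = 99  [hero.top = header.bottom + 9]
4. hero.h = 53  [hero.h = 53]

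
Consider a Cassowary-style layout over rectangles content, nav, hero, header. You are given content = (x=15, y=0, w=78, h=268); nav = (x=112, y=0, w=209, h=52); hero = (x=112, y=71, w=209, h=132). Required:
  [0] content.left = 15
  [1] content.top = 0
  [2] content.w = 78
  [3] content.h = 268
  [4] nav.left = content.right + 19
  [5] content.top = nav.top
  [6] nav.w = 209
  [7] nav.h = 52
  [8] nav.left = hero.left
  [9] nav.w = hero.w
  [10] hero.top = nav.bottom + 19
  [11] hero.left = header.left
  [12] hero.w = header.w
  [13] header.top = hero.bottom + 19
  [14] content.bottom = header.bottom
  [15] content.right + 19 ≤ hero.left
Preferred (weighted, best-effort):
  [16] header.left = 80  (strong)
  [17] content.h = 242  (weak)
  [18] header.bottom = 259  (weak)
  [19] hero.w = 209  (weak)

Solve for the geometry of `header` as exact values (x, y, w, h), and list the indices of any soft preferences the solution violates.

1. header.x = 112  [hero.left = header.left]
2. header.w = 209  [hero.w = header.w]
3. header.y = 222  [header.top = hero.bottom + 19]
4. header.h = 46  [content.bottom = header.bottom]

header = (x=112, y=222, w=209, h=46)
violated soft preferences: 16, 17, 18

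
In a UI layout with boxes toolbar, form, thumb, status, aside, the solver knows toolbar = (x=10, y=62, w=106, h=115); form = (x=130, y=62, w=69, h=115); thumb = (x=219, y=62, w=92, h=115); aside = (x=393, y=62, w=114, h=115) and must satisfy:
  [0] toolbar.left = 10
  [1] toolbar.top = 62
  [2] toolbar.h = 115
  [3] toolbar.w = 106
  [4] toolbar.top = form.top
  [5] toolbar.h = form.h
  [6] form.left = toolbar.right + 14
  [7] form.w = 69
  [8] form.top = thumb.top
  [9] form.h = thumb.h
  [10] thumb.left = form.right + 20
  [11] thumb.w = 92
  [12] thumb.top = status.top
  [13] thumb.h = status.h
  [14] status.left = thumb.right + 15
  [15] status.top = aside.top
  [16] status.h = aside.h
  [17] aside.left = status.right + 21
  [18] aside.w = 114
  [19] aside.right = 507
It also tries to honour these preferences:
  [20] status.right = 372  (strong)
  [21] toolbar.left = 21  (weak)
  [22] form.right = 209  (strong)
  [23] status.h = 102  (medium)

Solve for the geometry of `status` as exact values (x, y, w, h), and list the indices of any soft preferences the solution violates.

status = (x=326, y=62, w=46, h=115)
violated soft preferences: 21, 22, 23

1. status.y = 62  [thumb.top = status.top]
2. status.h = 115  [thumb.h = status.h]
3. status.x = 326  [status.left = thumb.right + 15]
4. status.w = 46  [aside.left = status.right + 21]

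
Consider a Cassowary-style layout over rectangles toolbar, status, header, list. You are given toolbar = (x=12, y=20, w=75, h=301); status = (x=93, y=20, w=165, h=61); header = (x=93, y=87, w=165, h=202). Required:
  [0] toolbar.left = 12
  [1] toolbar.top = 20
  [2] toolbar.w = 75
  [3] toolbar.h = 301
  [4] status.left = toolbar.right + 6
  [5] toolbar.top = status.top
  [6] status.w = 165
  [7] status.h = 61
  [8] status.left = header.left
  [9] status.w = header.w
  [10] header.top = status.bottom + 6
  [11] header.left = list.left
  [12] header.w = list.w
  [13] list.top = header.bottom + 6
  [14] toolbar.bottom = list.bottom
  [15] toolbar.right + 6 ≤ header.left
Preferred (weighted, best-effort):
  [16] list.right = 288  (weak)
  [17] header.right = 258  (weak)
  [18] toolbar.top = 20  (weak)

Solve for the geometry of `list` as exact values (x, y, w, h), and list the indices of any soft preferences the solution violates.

list = (x=93, y=295, w=165, h=26)
violated soft preferences: 16

1. list.x = 93  [header.left = list.left]
2. list.w = 165  [header.w = list.w]
3. list.y = 295  [list.top = header.bottom + 6]
4. list.h = 26  [toolbar.bottom = list.bottom]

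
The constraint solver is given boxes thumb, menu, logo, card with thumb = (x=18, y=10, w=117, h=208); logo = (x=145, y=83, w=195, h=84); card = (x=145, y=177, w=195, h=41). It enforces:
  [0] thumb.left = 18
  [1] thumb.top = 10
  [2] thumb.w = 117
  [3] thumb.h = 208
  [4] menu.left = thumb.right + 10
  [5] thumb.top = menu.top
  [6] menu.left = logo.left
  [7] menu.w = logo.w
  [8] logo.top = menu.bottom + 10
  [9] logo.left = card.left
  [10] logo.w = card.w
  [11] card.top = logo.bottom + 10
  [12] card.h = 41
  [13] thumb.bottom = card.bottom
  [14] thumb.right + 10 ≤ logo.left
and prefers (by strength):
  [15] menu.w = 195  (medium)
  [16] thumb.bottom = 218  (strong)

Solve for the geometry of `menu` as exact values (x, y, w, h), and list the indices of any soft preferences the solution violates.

menu = (x=145, y=10, w=195, h=63)
violated soft preferences: none

1. menu.x = 145  [menu.left = thumb.right + 10]
2. menu.y = 10  [thumb.top = menu.top]
3. menu.w = 195  [menu.w = logo.w]
4. menu.h = 63  [logo.top = menu.bottom + 10]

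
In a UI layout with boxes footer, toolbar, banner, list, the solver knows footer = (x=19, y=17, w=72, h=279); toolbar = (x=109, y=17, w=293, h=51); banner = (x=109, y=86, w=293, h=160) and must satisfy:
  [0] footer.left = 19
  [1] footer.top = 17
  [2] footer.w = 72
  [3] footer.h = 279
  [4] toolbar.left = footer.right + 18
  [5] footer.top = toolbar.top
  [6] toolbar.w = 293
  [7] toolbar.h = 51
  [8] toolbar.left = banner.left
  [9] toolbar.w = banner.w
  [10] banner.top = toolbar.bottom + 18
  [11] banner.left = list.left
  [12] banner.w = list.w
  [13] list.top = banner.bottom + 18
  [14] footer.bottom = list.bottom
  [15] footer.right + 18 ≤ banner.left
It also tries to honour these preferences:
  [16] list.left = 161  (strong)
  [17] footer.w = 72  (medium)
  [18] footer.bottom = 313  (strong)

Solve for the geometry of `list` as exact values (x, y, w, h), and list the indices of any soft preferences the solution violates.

1. list.x = 109  [banner.left = list.left]
2. list.w = 293  [banner.w = list.w]
3. list.y = 264  [list.top = banner.bottom + 18]
4. list.h = 32  [footer.bottom = list.bottom]

list = (x=109, y=264, w=293, h=32)
violated soft preferences: 16, 18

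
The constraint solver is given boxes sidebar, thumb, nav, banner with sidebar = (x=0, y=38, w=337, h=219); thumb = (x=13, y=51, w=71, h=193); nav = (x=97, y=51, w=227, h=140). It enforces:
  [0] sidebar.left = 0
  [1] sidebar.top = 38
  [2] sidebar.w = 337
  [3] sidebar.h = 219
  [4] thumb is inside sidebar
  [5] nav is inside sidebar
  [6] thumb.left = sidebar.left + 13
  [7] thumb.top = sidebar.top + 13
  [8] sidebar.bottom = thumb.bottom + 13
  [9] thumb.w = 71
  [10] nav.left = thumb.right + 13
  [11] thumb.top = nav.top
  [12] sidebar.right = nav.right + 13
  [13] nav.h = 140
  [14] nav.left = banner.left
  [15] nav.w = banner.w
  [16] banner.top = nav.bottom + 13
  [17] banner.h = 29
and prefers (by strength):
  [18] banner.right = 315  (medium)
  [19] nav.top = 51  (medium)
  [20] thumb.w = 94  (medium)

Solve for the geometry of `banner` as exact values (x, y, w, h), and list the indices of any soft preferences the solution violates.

banner = (x=97, y=204, w=227, h=29)
violated soft preferences: 18, 20

1. banner.x = 97  [nav.left = banner.left]
2. banner.w = 227  [nav.w = banner.w]
3. banner.y = 204  [banner.top = nav.bottom + 13]
4. banner.h = 29  [banner.h = 29]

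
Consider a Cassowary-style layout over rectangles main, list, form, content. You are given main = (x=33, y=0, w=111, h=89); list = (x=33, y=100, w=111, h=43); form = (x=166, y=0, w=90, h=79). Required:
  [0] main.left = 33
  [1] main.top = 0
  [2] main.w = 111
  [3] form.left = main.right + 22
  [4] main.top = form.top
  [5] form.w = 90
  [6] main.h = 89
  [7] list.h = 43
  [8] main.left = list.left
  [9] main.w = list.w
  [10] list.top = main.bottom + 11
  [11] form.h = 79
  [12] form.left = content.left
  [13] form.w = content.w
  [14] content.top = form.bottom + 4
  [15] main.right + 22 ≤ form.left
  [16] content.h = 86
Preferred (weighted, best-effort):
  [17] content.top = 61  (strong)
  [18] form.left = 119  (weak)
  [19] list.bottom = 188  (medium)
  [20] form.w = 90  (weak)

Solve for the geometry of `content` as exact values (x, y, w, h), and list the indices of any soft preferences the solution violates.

content = (x=166, y=83, w=90, h=86)
violated soft preferences: 17, 18, 19

1. content.x = 166  [form.left = content.left]
2. content.w = 90  [form.w = content.w]
3. content.y = 83  [content.top = form.bottom + 4]
4. content.h = 86  [content.h = 86]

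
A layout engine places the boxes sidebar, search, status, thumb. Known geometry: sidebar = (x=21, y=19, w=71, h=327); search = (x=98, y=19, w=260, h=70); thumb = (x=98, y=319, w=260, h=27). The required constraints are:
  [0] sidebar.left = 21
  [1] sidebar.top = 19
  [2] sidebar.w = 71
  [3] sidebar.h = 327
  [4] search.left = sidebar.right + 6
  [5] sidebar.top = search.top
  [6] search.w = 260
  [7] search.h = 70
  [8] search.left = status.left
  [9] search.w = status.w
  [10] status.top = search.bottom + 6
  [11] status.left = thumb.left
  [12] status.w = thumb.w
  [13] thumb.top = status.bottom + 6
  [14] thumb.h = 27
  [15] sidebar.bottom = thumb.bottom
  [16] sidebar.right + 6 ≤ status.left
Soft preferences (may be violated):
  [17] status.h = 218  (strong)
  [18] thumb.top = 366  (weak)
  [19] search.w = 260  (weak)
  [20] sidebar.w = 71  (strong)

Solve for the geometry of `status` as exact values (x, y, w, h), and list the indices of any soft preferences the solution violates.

status = (x=98, y=95, w=260, h=218)
violated soft preferences: 18

1. status.x = 98  [search.left = status.left]
2. status.w = 260  [search.w = status.w]
3. status.y = 95  [status.top = search.bottom + 6]
4. status.h = 218  [thumb.top = status.bottom + 6]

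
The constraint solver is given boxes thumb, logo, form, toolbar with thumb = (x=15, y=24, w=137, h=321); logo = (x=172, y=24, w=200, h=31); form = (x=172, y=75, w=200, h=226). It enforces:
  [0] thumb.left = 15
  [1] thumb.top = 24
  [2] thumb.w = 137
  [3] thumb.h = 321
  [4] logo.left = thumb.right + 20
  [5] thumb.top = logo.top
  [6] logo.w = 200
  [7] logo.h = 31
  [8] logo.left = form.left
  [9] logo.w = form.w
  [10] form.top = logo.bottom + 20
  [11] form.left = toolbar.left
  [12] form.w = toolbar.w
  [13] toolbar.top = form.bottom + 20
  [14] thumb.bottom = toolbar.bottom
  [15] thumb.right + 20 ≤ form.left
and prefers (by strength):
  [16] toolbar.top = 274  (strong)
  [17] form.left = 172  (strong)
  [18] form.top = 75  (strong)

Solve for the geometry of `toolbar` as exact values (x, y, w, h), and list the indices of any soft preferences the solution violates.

1. toolbar.x = 172  [form.left = toolbar.left]
2. toolbar.w = 200  [form.w = toolbar.w]
3. toolbar.y = 321  [toolbar.top = form.bottom + 20]
4. toolbar.h = 24  [thumb.bottom = toolbar.bottom]

toolbar = (x=172, y=321, w=200, h=24)
violated soft preferences: 16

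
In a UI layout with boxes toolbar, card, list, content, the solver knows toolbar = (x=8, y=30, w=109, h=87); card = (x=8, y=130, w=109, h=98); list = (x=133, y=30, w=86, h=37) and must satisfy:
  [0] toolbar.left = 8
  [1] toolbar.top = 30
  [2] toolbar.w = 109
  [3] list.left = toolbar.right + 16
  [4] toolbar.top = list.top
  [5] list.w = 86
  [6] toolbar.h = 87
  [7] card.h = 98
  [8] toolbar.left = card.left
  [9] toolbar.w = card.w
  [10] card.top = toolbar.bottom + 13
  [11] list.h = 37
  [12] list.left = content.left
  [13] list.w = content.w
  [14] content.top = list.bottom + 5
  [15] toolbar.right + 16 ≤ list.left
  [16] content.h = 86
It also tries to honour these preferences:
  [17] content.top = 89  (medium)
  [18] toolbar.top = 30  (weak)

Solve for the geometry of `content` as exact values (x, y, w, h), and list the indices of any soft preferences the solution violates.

1. content.x = 133  [list.left = content.left]
2. content.w = 86  [list.w = content.w]
3. content.y = 72  [content.top = list.bottom + 5]
4. content.h = 86  [content.h = 86]

content = (x=133, y=72, w=86, h=86)
violated soft preferences: 17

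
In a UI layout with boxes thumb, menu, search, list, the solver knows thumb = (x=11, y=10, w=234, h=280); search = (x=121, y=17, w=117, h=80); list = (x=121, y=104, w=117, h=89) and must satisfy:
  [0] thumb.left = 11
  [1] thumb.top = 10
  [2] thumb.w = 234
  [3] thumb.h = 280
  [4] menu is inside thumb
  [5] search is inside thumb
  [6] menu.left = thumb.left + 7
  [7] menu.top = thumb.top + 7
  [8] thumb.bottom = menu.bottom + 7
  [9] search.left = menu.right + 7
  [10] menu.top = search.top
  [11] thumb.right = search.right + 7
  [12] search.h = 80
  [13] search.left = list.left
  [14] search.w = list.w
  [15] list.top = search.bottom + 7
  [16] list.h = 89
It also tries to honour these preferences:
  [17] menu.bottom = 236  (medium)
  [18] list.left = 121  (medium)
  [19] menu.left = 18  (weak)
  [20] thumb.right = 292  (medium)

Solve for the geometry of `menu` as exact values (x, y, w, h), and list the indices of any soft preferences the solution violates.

1. menu.x = 18  [menu.left = thumb.left + 7]
2. menu.y = 17  [menu.top = thumb.top + 7]
3. menu.h = 266  [thumb.bottom = menu.bottom + 7]
4. menu.w = 96  [search.left = menu.right + 7]

menu = (x=18, y=17, w=96, h=266)
violated soft preferences: 17, 20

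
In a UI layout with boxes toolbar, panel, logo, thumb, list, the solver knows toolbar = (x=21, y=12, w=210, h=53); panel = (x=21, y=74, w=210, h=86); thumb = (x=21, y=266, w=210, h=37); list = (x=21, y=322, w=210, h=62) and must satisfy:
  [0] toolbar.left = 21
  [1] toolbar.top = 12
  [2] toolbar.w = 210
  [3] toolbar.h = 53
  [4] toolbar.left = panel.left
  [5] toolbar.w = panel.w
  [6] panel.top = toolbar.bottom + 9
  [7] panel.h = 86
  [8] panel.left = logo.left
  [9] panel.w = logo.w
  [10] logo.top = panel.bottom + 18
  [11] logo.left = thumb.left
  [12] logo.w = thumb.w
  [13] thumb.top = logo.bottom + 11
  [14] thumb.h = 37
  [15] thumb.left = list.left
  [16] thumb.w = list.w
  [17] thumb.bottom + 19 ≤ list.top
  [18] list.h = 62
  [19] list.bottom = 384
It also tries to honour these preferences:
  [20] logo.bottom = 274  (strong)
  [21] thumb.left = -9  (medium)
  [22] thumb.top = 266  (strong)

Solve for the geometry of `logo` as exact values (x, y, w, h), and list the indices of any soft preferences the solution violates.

logo = (x=21, y=178, w=210, h=77)
violated soft preferences: 20, 21

1. logo.x = 21  [panel.left = logo.left]
2. logo.w = 210  [panel.w = logo.w]
3. logo.y = 178  [logo.top = panel.bottom + 18]
4. logo.h = 77  [thumb.top = logo.bottom + 11]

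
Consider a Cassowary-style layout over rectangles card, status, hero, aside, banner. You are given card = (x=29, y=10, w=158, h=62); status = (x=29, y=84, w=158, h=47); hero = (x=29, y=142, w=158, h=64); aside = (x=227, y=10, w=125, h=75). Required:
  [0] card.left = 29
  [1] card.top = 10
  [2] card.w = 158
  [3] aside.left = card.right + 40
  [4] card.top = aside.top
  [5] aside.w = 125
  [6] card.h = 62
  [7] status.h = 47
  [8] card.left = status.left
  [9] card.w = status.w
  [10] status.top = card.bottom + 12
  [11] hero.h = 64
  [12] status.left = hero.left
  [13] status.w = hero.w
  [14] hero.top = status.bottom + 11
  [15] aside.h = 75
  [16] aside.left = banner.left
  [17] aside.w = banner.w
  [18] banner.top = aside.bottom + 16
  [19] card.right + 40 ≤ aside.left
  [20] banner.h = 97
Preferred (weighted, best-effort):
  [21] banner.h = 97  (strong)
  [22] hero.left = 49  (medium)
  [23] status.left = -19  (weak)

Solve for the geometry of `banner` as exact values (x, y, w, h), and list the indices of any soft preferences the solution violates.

banner = (x=227, y=101, w=125, h=97)
violated soft preferences: 22, 23

1. banner.x = 227  [aside.left = banner.left]
2. banner.w = 125  [aside.w = banner.w]
3. banner.y = 101  [banner.top = aside.bottom + 16]
4. banner.h = 97  [banner.h = 97]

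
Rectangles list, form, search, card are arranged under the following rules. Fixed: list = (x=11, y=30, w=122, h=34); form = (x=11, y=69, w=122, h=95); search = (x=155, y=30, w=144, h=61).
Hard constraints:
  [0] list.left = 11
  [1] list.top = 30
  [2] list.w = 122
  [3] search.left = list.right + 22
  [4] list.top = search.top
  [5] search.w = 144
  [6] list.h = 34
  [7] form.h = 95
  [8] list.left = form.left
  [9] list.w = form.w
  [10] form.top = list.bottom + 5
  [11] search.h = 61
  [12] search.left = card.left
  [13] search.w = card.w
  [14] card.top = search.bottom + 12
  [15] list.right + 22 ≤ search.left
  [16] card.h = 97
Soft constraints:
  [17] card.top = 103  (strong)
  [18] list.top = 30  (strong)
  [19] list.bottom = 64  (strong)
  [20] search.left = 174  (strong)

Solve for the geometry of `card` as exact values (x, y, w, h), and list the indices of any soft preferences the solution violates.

card = (x=155, y=103, w=144, h=97)
violated soft preferences: 20

1. card.x = 155  [search.left = card.left]
2. card.w = 144  [search.w = card.w]
3. card.y = 103  [card.top = search.bottom + 12]
4. card.h = 97  [card.h = 97]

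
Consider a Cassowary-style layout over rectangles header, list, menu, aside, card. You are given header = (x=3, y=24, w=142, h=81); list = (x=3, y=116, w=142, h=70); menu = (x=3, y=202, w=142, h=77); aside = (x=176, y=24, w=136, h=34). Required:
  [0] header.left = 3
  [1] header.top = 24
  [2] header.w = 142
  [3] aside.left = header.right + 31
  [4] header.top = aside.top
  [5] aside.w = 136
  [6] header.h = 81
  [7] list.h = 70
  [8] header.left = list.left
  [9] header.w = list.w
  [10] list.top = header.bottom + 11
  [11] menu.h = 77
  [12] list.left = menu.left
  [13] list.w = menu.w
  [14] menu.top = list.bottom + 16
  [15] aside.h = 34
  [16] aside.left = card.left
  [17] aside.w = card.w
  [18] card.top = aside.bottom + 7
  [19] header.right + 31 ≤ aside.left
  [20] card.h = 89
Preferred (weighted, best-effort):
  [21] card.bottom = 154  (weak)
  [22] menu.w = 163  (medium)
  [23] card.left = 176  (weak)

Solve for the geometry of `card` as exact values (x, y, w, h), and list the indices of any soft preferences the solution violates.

1. card.x = 176  [aside.left = card.left]
2. card.w = 136  [aside.w = card.w]
3. card.y = 65  [card.top = aside.bottom + 7]
4. card.h = 89  [card.h = 89]

card = (x=176, y=65, w=136, h=89)
violated soft preferences: 22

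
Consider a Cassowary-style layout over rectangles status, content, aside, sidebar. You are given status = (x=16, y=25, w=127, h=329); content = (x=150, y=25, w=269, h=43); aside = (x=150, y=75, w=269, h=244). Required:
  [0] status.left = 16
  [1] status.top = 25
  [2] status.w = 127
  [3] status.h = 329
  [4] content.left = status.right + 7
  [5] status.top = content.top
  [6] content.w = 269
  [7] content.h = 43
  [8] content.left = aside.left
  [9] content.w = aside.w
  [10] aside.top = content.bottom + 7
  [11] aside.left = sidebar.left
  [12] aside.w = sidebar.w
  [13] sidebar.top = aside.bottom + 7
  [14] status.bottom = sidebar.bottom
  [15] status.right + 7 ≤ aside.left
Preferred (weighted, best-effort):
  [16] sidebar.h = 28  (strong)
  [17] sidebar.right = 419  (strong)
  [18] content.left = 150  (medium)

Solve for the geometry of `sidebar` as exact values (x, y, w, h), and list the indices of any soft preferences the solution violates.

1. sidebar.x = 150  [aside.left = sidebar.left]
2. sidebar.w = 269  [aside.w = sidebar.w]
3. sidebar.y = 326  [sidebar.top = aside.bottom + 7]
4. sidebar.h = 28  [status.bottom = sidebar.bottom]

sidebar = (x=150, y=326, w=269, h=28)
violated soft preferences: none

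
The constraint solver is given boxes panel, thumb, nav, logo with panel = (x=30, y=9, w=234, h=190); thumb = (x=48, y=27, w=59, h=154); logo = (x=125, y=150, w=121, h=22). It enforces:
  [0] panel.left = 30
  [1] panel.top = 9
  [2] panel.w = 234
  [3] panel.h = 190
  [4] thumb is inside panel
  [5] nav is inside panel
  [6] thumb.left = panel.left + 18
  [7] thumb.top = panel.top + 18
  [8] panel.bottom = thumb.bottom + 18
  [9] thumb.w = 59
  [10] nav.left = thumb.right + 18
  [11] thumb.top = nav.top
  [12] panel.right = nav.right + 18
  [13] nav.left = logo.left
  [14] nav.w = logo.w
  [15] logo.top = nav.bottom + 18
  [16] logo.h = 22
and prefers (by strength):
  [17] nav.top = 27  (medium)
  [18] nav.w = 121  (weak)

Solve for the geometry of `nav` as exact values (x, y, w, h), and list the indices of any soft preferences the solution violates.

1. nav.x = 125  [nav.left = thumb.right + 18]
2. nav.y = 27  [thumb.top = nav.top]
3. nav.w = 121  [panel.right = nav.right + 18]
4. nav.h = 105  [logo.top = nav.bottom + 18]

nav = (x=125, y=27, w=121, h=105)
violated soft preferences: none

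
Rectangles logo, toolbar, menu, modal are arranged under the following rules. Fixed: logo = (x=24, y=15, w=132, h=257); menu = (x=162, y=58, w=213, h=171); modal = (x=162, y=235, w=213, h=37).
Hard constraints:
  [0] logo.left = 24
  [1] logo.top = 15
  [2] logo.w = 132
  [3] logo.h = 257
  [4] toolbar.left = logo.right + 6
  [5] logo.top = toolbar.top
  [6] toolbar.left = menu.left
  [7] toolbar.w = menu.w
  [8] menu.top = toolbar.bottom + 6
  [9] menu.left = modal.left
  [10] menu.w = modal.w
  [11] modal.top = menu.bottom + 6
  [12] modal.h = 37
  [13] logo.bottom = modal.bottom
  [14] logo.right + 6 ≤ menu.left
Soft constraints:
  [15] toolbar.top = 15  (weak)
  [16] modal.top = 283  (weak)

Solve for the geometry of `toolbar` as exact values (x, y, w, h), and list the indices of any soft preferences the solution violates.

toolbar = (x=162, y=15, w=213, h=37)
violated soft preferences: 16

1. toolbar.x = 162  [toolbar.left = logo.right + 6]
2. toolbar.y = 15  [logo.top = toolbar.top]
3. toolbar.w = 213  [toolbar.w = menu.w]
4. toolbar.h = 37  [menu.top = toolbar.bottom + 6]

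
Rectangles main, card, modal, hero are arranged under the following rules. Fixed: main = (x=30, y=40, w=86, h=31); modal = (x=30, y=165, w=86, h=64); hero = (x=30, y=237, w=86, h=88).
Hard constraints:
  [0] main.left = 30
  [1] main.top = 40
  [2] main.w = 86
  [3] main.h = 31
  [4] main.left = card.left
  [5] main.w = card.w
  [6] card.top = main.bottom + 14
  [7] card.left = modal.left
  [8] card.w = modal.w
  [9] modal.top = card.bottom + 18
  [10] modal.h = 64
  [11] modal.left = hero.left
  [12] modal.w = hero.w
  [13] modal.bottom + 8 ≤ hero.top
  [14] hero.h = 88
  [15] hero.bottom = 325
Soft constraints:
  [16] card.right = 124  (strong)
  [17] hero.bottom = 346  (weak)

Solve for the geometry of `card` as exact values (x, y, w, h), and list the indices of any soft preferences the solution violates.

card = (x=30, y=85, w=86, h=62)
violated soft preferences: 16, 17

1. card.x = 30  [main.left = card.left]
2. card.w = 86  [main.w = card.w]
3. card.y = 85  [card.top = main.bottom + 14]
4. card.h = 62  [modal.top = card.bottom + 18]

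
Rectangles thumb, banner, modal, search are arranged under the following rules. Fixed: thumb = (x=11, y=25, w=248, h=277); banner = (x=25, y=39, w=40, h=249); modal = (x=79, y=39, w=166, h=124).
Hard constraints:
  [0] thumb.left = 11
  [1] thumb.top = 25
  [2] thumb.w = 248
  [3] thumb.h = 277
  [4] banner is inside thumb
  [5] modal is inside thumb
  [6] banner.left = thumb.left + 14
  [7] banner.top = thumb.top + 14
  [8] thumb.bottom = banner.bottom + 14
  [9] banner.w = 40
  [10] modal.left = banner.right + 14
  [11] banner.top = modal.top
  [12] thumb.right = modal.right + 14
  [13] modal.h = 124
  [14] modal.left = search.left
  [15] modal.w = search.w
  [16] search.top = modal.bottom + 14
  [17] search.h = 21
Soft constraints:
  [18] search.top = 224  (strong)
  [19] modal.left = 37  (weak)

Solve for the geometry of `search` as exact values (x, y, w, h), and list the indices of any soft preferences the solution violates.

search = (x=79, y=177, w=166, h=21)
violated soft preferences: 18, 19

1. search.x = 79  [modal.left = search.left]
2. search.w = 166  [modal.w = search.w]
3. search.y = 177  [search.top = modal.bottom + 14]
4. search.h = 21  [search.h = 21]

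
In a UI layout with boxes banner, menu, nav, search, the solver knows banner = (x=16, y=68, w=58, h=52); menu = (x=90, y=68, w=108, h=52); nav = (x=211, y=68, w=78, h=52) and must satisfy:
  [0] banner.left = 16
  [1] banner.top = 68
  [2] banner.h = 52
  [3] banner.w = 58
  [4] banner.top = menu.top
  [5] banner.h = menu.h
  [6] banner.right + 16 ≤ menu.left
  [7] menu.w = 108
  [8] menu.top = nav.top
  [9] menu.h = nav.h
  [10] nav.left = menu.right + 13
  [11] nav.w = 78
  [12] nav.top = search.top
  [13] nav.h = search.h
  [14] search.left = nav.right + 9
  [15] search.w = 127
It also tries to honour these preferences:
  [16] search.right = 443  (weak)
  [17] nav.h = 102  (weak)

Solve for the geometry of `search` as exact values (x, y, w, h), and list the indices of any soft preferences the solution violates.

1. search.y = 68  [nav.top = search.top]
2. search.h = 52  [nav.h = search.h]
3. search.x = 298  [search.left = nav.right + 9]
4. search.w = 127  [search.w = 127]

search = (x=298, y=68, w=127, h=52)
violated soft preferences: 16, 17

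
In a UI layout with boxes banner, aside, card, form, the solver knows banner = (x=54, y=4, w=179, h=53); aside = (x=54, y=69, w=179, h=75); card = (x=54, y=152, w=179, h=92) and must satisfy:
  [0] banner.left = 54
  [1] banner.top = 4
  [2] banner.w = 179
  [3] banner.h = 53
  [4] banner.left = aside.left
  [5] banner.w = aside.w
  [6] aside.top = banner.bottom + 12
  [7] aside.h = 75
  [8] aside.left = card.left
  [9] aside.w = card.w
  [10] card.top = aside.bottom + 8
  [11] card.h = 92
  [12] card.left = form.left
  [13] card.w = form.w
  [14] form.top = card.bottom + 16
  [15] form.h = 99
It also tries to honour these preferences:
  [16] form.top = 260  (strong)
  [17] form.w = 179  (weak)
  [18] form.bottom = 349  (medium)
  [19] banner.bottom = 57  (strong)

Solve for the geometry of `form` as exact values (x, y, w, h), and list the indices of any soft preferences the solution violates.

1. form.x = 54  [card.left = form.left]
2. form.w = 179  [card.w = form.w]
3. form.y = 260  [form.top = card.bottom + 16]
4. form.h = 99  [form.h = 99]

form = (x=54, y=260, w=179, h=99)
violated soft preferences: 18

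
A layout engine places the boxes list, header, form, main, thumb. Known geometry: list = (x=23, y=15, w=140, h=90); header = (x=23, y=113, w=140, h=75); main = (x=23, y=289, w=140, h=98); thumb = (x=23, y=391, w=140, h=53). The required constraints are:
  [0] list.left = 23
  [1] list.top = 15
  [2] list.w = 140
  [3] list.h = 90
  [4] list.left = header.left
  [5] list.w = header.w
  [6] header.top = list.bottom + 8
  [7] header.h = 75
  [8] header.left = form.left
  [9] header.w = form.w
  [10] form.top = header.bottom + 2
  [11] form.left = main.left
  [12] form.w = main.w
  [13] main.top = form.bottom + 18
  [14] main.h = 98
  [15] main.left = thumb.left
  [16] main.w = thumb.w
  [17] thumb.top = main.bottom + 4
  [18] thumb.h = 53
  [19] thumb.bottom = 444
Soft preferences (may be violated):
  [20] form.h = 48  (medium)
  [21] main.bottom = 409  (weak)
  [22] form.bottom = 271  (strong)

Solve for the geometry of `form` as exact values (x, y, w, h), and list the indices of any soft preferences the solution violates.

form = (x=23, y=190, w=140, h=81)
violated soft preferences: 20, 21

1. form.x = 23  [header.left = form.left]
2. form.w = 140  [header.w = form.w]
3. form.y = 190  [form.top = header.bottom + 2]
4. form.h = 81  [main.top = form.bottom + 18]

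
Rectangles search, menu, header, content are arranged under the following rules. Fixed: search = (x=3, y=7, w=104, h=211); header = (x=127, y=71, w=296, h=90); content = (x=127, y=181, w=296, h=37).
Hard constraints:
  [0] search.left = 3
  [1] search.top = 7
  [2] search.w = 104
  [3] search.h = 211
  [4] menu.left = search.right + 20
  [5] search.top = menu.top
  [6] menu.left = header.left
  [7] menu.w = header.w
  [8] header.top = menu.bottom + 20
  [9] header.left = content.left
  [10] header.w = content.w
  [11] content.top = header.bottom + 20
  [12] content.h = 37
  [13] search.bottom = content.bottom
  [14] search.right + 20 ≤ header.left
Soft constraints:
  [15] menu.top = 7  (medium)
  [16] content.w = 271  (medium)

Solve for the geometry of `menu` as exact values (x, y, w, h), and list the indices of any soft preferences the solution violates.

1. menu.x = 127  [menu.left = search.right + 20]
2. menu.y = 7  [search.top = menu.top]
3. menu.w = 296  [menu.w = header.w]
4. menu.h = 44  [header.top = menu.bottom + 20]

menu = (x=127, y=7, w=296, h=44)
violated soft preferences: 16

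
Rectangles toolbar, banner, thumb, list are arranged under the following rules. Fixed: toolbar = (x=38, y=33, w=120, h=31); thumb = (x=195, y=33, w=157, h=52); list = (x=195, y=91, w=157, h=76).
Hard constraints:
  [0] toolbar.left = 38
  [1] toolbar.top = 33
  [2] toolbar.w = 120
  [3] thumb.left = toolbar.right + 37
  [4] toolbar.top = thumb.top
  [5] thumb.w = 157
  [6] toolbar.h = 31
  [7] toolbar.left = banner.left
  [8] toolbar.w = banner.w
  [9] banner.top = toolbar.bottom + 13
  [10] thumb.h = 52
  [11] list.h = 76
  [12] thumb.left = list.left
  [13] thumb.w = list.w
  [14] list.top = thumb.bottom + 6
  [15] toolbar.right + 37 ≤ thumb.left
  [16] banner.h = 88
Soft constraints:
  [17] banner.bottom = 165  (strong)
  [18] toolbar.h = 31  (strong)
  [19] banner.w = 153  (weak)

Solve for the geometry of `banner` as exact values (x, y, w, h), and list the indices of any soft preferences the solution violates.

1. banner.x = 38  [toolbar.left = banner.left]
2. banner.w = 120  [toolbar.w = banner.w]
3. banner.y = 77  [banner.top = toolbar.bottom + 13]
4. banner.h = 88  [banner.h = 88]

banner = (x=38, y=77, w=120, h=88)
violated soft preferences: 19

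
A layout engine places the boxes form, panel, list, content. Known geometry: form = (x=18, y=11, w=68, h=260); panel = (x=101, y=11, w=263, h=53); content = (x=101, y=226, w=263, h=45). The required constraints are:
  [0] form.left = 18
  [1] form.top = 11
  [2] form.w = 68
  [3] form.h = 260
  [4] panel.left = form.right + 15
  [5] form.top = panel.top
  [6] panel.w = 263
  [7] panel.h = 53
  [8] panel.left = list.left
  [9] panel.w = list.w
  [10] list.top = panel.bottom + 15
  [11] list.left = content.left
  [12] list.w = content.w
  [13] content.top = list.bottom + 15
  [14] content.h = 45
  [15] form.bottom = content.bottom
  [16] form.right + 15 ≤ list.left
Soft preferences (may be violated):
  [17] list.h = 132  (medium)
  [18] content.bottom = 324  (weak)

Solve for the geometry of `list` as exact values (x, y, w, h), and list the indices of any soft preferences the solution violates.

list = (x=101, y=79, w=263, h=132)
violated soft preferences: 18

1. list.x = 101  [panel.left = list.left]
2. list.w = 263  [panel.w = list.w]
3. list.y = 79  [list.top = panel.bottom + 15]
4. list.h = 132  [content.top = list.bottom + 15]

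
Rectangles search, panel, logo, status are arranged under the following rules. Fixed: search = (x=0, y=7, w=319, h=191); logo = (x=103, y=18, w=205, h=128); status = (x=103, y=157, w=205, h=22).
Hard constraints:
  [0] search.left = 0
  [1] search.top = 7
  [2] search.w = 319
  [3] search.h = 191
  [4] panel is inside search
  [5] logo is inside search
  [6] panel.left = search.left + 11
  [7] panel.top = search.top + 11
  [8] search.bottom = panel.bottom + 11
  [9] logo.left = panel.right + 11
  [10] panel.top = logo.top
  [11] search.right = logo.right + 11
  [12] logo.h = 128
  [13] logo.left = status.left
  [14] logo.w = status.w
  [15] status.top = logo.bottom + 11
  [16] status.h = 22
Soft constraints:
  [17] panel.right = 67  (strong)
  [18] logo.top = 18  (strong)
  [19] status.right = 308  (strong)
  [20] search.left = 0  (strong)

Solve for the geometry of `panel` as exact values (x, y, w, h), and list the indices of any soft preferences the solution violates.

1. panel.x = 11  [panel.left = search.left + 11]
2. panel.y = 18  [panel.top = search.top + 11]
3. panel.h = 169  [search.bottom = panel.bottom + 11]
4. panel.w = 81  [logo.left = panel.right + 11]

panel = (x=11, y=18, w=81, h=169)
violated soft preferences: 17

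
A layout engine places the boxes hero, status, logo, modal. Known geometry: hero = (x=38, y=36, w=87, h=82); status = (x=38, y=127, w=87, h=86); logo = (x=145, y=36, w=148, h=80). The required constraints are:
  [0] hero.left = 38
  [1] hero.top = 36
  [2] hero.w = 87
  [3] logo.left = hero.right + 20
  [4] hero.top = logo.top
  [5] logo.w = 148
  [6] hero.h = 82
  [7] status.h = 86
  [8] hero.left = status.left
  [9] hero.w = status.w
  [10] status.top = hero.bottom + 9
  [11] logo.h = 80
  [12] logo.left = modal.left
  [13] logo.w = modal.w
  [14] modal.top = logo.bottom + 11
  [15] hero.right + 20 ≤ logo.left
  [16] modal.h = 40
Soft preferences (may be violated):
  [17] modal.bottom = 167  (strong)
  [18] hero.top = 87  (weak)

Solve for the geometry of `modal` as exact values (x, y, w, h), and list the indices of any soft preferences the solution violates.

1. modal.x = 145  [logo.left = modal.left]
2. modal.w = 148  [logo.w = modal.w]
3. modal.y = 127  [modal.top = logo.bottom + 11]
4. modal.h = 40  [modal.h = 40]

modal = (x=145, y=127, w=148, h=40)
violated soft preferences: 18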